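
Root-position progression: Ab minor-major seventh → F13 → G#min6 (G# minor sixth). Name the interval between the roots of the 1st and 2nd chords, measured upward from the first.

The roots are Ab and F.
From Ab to F is 9 semitones, exactly the major sixth.

major 6th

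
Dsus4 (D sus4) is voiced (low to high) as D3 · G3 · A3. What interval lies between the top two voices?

major second

Those voices are G3 and A3.
G up to A spans 2 letter names and 2 semitones — a major second.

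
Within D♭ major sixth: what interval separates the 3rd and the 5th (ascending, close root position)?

Spelling the chord: D♭–F–A♭–B♭.
So we need the interval from F up to A♭.
From F to A♭: 3 semitones over a third = minor.

minor third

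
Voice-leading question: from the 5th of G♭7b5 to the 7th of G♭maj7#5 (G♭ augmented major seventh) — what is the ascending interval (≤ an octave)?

G♭7b5 has D𝄫 as its 5th, and G♭maj7#5 (G♭ augmented major seventh) has F as its 7th.
3 letter names make it a third; at 5 semitones (a half step wider than major) the quality is augmented.

augmented 3rd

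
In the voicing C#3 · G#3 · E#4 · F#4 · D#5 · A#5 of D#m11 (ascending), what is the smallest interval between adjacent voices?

Adjacent intervals: C#3→G#3 = perfect fifth; G#3→E#4 = major sixth; E#4→F#4 = minor second; F#4→D#5 = major sixth; D#5→A#5 = perfect fifth.
The smallest is E#4 to F#4, a minor second (1 semitone).

minor 2nd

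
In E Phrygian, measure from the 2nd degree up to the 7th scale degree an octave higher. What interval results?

Spelling E Phrygian: E F G A B C D.
The 2nd degree is F and the degree 7 (up an octave) is D.
Counting 13 letters and 21 half steps from F gives a major thirteenth.

major 13th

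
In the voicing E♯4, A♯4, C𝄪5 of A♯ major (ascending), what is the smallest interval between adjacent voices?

Adjacent intervals: E♯4→A♯4 = perfect fourth; A♯4→C𝄪5 = major third.
The smallest is A♯4 to C𝄪5, a major third (4 semitones).

major 3rd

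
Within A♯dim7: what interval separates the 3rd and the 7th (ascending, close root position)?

diminished 5th

The chord tones of A♯dim7 are A♯–C♯–E–G.
So we need the interval from C♯ up to G.
C♯ up to G is 6 semitones, a half step narrower than a perfect fifth, so the interval is diminished.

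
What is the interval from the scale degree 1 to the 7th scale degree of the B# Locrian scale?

minor 7th

Spelling the B# Locrian scale: B# C# D# E# F# G# A#.
That puts B# below A#.
From B# to A#: 10 semitones over a seventh = minor.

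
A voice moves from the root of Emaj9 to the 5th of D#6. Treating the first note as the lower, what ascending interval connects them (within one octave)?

augmented fourth

The root of Emaj9 is E; the 5th of D#6 is A#.
4 letter names make it a fourth; at 6 semitones (a half step wider than perfect) the quality is augmented.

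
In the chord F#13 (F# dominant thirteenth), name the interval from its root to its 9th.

F#13 is spelled F#-A#-C#-E-G#-D#.
So we need the interval from F# up to G#.
From F# to G# is 14 semitones, exactly the major ninth.

major ninth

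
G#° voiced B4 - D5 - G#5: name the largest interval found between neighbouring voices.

augmented 4th

Adjacent intervals: B4→D5 = minor third; D5→G#5 = augmented fourth.
The largest is D5 to G#5, an augmented fourth (6 semitones).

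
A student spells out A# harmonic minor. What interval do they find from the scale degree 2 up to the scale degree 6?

Spelling A# harmonic minor: A# B# C# D# E# F# G##.
Scale degree 2 = B#; 6th scale degree = F#.
5 letter names make it a fifth; at 6 semitones (a half step narrower than perfect) the quality is diminished.

d5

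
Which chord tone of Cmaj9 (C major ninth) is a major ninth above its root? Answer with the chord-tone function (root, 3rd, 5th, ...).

Cmaj9: C, E, G, B, D.
The root is C. A major ninth above C is D.
D is the chord's 9th.

9th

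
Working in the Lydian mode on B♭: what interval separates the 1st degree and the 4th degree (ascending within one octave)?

Spelling the Lydian mode on B♭: B♭ C D E F G A.
So we need the interval from B♭ up to E.
B♭ up to E is 6 semitones, a half step wider than a perfect fourth, so the interval is augmented.

augmented 4th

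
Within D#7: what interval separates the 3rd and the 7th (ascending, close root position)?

diminished 5th

Spelling the chord: D#–F##–A#–C#.
The 3rd is F## and the 7th is C#.
F## up to C# is 6 semitones, a half step narrower than a perfect fifth, so the interval is diminished.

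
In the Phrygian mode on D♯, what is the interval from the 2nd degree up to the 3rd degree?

M2

Spelling the Phrygian mode on D♯: D♯ E F♯ G♯ A♯ B C♯.
The 2nd degree is E and the scale degree 3 is F♯.
E up to F♯ spans 2 letter names and 2 semitones — a major second.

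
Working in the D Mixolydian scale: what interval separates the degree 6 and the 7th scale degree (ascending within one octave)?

Spelling the D Mixolydian scale: D E F# G A B C.
Degree 6 = B; 7th degree = C.
From B to C: 1 semitone over a second = minor.

minor 2nd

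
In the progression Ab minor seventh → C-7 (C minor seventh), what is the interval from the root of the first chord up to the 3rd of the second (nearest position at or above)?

Ab minor seventh has Ab as its root, and C-7 (C minor seventh) has Eb as its 3rd.
From Ab to Eb is 7 semitones, exactly the perfect fifth.

P5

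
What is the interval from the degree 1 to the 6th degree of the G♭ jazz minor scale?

The scale runs G♭ A♭ B𝄫 C♭ D♭ E♭ F.
That puts G♭ below E♭.
Counting 6 letters and 9 half steps from G♭ gives a major sixth.

M6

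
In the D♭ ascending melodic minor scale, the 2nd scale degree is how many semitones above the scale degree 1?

2

The scale is D♭ E♭ F♭ G♭ A♭ B♭ C.
D♭ up to E♭ is a major second — 2 semitones.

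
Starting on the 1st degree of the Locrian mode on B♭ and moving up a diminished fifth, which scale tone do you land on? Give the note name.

Fb

The scale is B♭ C♭ D♭ E♭ F♭ G♭ A♭.
The 1st degree is B♭; a diminished fifth above that is F♭ — scale degree 5.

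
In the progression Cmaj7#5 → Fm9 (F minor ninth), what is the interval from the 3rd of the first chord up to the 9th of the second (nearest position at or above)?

The 3rd of Cmaj7#5 is E; the 9th of Fm9 (F minor ninth) is G.
From E to G: 3 semitones over a third = minor.

minor third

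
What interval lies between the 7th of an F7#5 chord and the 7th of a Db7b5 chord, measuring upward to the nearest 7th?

minor sixth

The 7th of F7#5 is Eb; the 7th of Db7b5 is Cb.
Eb up to Cb is 8 semitones, a half step narrower than a major sixth, so the interval is minor.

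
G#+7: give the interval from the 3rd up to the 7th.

diminished fifth

G#7#5 is spelled G# B# D## F#.
The 3rd is B# and the 7th is F#.
5 letter names make it a fifth; at 6 semitones (a half step narrower than perfect) the quality is diminished.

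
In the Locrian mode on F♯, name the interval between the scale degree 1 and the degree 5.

diminished fifth

Spelling the Locrian mode on F♯: F♯ G A B C D E.
So we need the interval from F♯ up to C.
From F♯ to C: 6 semitones over a fifth = diminished.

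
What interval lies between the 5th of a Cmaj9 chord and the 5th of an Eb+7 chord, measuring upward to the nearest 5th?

The 5th of Cmaj9 is G; the 5th of Eb+7 is B.
Counting 3 letters and 4 half steps from G gives a major third.

M3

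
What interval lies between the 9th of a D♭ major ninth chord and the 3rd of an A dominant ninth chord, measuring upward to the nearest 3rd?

augmented 6th

The 9th of D♭ major ninth is E♭; the 3rd of A dominant ninth is C♯.
E♭ up to C♯ is 10 semitones, a half step wider than a major sixth, so the interval is augmented.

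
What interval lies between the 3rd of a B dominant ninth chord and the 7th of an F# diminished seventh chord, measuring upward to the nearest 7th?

d2

B dominant ninth has D# as its 3rd, and F# diminished seventh has Eb as its 7th.
D# up to Eb is 0 semitones, a whole step narrower than a major second, so the interval is diminished.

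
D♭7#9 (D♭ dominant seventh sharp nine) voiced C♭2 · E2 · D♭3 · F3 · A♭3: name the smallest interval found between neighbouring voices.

Adjacent intervals: C♭2→E2 = augmented third; E2→D♭3 = diminished seventh; D♭3→F3 = major third; F3→A♭3 = minor third.
The smallest is F3 to A♭3, a minor third (3 semitones).

minor third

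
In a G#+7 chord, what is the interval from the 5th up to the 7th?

diminished third

G#+7 is spelled G#-B#-D##-F#.
The 5th is D## and the 7th is F#.
D## up to F# is 2 semitones, a whole step narrower than a major third, so the interval is diminished.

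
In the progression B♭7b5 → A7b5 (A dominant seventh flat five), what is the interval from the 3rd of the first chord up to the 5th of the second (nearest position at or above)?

The 3rd of B♭7b5 is D; the 5th of A7b5 (A dominant seventh flat five) is E♭.
From D to E♭: 1 semitone over a second = minor.

minor 2nd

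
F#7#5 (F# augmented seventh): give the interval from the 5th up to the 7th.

diminished third

F#+7: F# A# C## E.
So we need the interval from C## up to E.
3 letter names make it a third; at 2 semitones (a whole step narrower than major) the quality is diminished.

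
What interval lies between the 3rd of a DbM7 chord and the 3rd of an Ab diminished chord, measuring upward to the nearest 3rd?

The 3rd of DbM7 is F; the 3rd of Ab diminished is Cb.
5 letter names make it a fifth; at 6 semitones (a half step narrower than perfect) the quality is diminished.

diminished fifth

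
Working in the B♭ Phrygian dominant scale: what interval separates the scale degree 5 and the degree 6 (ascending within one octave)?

minor second

B♭ phrygian dominant: B♭ C♭ D E♭ F G♭ A♭.
That puts F below G♭.
F up to G♭ is 1 semitone, a half step narrower than a major second, so the interval is minor.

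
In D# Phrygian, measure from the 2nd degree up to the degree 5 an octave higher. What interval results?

Spelling D# Phrygian: D# E F# G# A# B C#.
That puts E below A#.
From E to A#: 18 semitones over an eleventh = augmented.

augmented 11th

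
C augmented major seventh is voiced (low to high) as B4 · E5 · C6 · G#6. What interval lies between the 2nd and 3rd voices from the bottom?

Those voices are E5 and C6.
E up to C is 8 semitones, a half step narrower than a major sixth, so the interval is minor.

minor 6th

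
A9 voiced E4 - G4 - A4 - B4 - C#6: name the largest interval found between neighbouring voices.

major ninth

Adjacent intervals: E4→G4 = minor third; G4→A4 = major second; A4→B4 = major second; B4→C#6 = major ninth.
The largest is B4 to C#6, a major ninth (14 semitones).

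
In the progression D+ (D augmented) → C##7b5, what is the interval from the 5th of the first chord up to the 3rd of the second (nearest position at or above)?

The 5th of D+ (D augmented) is A#; the 3rd of C##7b5 is E##.
From A# to E##: 8 semitones over a fifth = augmented.

augmented fifth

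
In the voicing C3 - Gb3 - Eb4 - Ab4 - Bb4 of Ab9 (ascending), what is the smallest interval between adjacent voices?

Adjacent intervals: C3→Gb3 = diminished fifth; Gb3→Eb4 = major sixth; Eb4→Ab4 = perfect fourth; Ab4→Bb4 = major second.
The smallest is Ab4 to Bb4, a major second (2 semitones).

major second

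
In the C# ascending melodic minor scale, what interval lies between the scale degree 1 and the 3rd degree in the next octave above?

m10

Spelling the C# ascending melodic minor scale: C# D# E F# G# A# B#.
So we need the interval from C# up to E.
10 letter names make it a tenth; at 15 semitones (a half step narrower than major) the quality is minor.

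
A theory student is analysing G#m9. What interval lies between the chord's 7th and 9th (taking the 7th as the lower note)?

major third

Spelling the chord: G#–B–D#–F#–A#.
So we need the interval from F# up to A#.
From F# to A# is 4 semitones, exactly the major third.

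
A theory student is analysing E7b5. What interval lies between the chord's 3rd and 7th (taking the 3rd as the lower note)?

The chord tones of E dominant seventh flat five are E G♯ B♭ D.
That puts G♯ below D.
From G♯ to D: 6 semitones over a fifth = diminished.
This 3–7 tritone is the characteristic tension at the heart of the dominant sound.

diminished fifth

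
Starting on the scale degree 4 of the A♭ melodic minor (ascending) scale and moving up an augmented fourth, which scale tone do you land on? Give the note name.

The scale is A♭ B♭ C♭ D♭ E♭ F G.
The scale degree 4 is D♭; an augmented fourth above that is G — scale degree 7.

G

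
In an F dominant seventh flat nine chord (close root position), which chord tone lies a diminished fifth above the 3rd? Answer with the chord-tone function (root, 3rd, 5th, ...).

The chord tones of F7b9 (F dominant seventh flat nine) are F-A-C-Eb-Gb.
The 3rd is A. A diminished fifth above A is Eb.
Eb is the chord's 7th.

7th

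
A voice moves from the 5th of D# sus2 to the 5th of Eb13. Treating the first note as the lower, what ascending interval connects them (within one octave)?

d2

The 5th of D# sus2 is A#; the 5th of Eb13 is Bb.
2 letter names make it a second; at 0 semitones (a whole step narrower than major) the quality is diminished.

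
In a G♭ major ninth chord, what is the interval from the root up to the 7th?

major 7th

G♭maj9 (G♭ major ninth) is spelled G♭, B♭, D♭, F, A♭.
That puts G♭ below F.
G♭ up to F spans 7 letter names and 11 semitones — a major seventh.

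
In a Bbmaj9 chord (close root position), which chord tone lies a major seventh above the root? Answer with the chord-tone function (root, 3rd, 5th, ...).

7th

The chord tones of Bbmaj9 (Bb major ninth) are Bb-D-F-A-C.
The root is Bb. A major seventh above Bb is A.
A is the chord's 7th.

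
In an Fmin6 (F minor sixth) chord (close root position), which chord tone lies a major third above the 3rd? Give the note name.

Spelling the chord: F Ab C D.
The 3rd is Ab. A major third above Ab is C.
C is the chord's 5th.

C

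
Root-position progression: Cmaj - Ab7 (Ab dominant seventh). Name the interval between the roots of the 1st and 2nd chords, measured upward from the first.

The roots are C and Ab.
C up to Ab is 8 semitones, a half step narrower than a major sixth, so the interval is minor.

m6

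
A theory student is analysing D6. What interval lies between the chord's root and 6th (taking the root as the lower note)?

major sixth

D major sixth: D F# A B.
The root is D and the 6th is B.
D up to B spans 6 letter names and 9 semitones — a major sixth.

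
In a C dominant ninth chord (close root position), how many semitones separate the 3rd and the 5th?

3

C9 (C dominant ninth): C-E-G-Bb-D.
E to G is a minor third: 3 semitones.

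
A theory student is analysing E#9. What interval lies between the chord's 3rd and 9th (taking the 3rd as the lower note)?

m7

The chord tones of E#9 are E#–G##–B#–D#–F##.
So we need the interval from G## up to F##.
7 letter names make it a seventh; at 10 semitones (a half step narrower than major) the quality is minor.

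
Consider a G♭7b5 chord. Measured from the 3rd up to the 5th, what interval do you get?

diminished 3rd

The chord tones of G♭7b5 (G♭ dominant seventh flat five) are G♭ B♭ D𝄫 F♭.
So we need the interval from B♭ up to D𝄫.
3 letter names make it a third; at 2 semitones (a whole step narrower than major) the quality is diminished.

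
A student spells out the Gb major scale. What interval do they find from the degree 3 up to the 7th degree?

perfect fifth

Spelling the Gb major scale: Gb Ab Bb Cb Db Eb F.
So we need the interval from Bb up to F.
Counting 5 letters and 7 half steps from Bb gives a perfect fifth.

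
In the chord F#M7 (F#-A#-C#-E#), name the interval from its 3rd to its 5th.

That puts A# below C#.
A# up to C# is 3 semitones, a half step narrower than a major third, so the interval is minor.

m3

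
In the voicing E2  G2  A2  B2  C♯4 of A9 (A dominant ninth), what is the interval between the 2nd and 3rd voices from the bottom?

Those voices are G2 and A2.
G up to A spans 2 letter names and 2 semitones — a major second.

major 2nd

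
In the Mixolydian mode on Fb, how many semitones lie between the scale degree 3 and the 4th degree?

1

The scale is Fb Gb Ab Bbb Cb Db Ebb.
Ab up to Bbb is a minor second — 1 semitone.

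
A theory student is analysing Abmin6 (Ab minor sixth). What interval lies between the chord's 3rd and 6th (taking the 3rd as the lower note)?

augmented 4th

Spelling the chord: Ab Cb Eb F.
3rd = Cb; 6th = F.
Cb up to F is 6 semitones, a half step wider than a perfect fourth, so the interval is augmented.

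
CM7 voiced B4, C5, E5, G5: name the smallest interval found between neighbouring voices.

minor 2nd

Adjacent intervals: B4→C5 = minor second; C5→E5 = major third; E5→G5 = minor third.
The smallest is B4 to C5, a minor second (1 semitone).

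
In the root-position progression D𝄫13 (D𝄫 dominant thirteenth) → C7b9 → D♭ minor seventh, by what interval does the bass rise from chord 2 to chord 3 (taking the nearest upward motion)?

The roots are C and D♭.
2 letter names make it a second; at 1 semitone (a half step narrower than major) the quality is minor.

minor 2nd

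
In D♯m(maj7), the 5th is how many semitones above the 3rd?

D♯m(maj7) is spelled D♯ F♯ A♯ C𝄪.
F♯ to A♯ is a major third: 4 semitones.

4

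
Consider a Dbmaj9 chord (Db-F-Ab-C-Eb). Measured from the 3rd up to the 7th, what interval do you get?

The 3rd is F and the 7th is C.
F up to C spans 5 letter names and 7 semitones — a perfect fifth.

perfect fifth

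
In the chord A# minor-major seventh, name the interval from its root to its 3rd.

minor 3rd

A# minor-major seventh: A#–C#–E#–G##.
That puts A# below C#.
A# up to C# is 3 semitones, a half step narrower than a major third, so the interval is minor.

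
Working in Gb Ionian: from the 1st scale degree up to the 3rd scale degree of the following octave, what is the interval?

Spelling Gb Ionian: Gb Ab Bb Cb Db Eb F.
The 1st scale degree is Gb and the 3rd degree (up an octave) is Bb.
Counting 10 letters and 16 half steps from Gb gives a major tenth.

major tenth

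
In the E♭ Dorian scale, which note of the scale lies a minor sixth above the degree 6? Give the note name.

The scale is E♭ F G♭ A♭ B♭ C D♭.
The degree 6 is C; a minor sixth above that is A♭ — scale degree 4.

Ab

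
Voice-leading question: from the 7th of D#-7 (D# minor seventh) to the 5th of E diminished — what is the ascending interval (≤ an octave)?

d7

D#-7 (D# minor seventh) has C# as its 7th, and E diminished has Bb as its 5th.
From C# to Bb: 9 semitones over a seventh = diminished.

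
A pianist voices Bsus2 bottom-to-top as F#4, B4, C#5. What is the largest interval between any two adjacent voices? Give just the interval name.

Adjacent intervals: F#4→B4 = perfect fourth; B4→C#5 = major second.
The largest is F#4 to B4, a perfect fourth (5 semitones).

perfect fourth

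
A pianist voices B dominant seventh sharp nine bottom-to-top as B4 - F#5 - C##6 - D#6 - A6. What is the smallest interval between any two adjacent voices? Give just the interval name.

minor second

Adjacent intervals: B4→F#5 = perfect fifth; F#5→C##6 = augmented fifth; C##6→D#6 = minor second; D#6→A6 = diminished fifth.
The smallest is C##6 to D#6, a minor second (1 semitone).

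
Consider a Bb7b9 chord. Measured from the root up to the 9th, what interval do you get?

minor ninth

Spelling the chord: Bb, D, F, Ab, Cb.
The root is Bb and the 9th is Cb.
From Bb to Cb: 13 semitones over a ninth = minor.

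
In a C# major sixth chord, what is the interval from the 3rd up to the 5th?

minor third

Spelling the chord: C#-E#-G#-A#.
The 3rd is E# and the 5th is G#.
From E# to G#: 3 semitones over a third = minor.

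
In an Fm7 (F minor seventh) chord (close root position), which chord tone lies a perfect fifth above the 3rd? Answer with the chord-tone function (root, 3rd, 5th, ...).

Spelling the chord: F A♭ C E♭.
The 3rd is A♭. A perfect fifth above A♭ is E♭.
E♭ is the chord's 7th.

7th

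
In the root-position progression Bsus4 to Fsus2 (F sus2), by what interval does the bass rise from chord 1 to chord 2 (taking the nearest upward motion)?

diminished 5th

The roots are B and F.
From B to F: 6 semitones over a fifth = diminished.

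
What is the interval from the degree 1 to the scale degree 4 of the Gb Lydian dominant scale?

A4

Spelling the Gb Lydian dominant scale: Gb Ab Bb C Db Eb Fb.
Degree 1 = Gb; 4th degree = C.
Gb up to C is 6 semitones, a half step wider than a perfect fourth, so the interval is augmented.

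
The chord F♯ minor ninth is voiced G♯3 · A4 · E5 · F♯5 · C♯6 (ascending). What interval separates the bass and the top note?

The outer voices are G♯3 and C♯6.
Counting 18 letters and 29 half steps from G♯ gives a perfect 18th.

perfect 18th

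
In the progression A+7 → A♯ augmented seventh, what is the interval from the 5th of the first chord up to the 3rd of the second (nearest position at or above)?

major 6th

A+7 has E♯ as its 5th, and A♯ augmented seventh has C𝄪 as its 3rd.
E♯ up to C𝄪 spans 6 letter names and 9 semitones — a major sixth.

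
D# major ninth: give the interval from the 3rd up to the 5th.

The chord tones of D#maj9 (D# major ninth) are D#–F##–A#–C##–E#.
So we need the interval from F## up to A#.
From F## to A#: 3 semitones over a third = minor.

m3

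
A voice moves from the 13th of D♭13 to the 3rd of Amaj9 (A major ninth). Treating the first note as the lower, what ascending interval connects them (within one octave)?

augmented 2nd

The 13th of D♭13 is B♭; the 3rd of Amaj9 (A major ninth) is C♯.
2 letter names make it a second; at 3 semitones (a half step wider than major) the quality is augmented.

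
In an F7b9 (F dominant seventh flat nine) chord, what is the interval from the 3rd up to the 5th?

minor 3rd

The chord tones of F7b9 (F dominant seventh flat nine) are F–A–C–Eb–Gb.
So we need the interval from A up to C.
3 letter names make it a third; at 3 semitones (a half step narrower than major) the quality is minor.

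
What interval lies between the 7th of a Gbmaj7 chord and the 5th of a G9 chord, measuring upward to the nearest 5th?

The 7th of Gbmaj7 is F; the 5th of G9 is D.
From F to D is 9 semitones, exactly the major sixth.

major 6th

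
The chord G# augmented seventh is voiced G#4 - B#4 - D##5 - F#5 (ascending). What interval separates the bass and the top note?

minor 7th

The outer voices are G#4 and F#5.
From G# to F#: 10 semitones over a seventh = minor.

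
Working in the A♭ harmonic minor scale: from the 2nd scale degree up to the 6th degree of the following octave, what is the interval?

d12

Spelling the A♭ harmonic minor scale: A♭ B♭ C♭ D♭ E♭ F♭ G.
2nd scale degree = B♭; scale degree 6 (up an octave) = F♭.
12 letter names make it a twelfth; at 18 semitones (a half step narrower than perfect) the quality is diminished.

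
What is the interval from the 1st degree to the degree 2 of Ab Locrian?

minor 2nd

Spelling Ab Locrian: Ab Bbb Cb Db Ebb Fb Gb.
So we need the interval from Ab up to Bbb.
From Ab to Bbb: 1 semitone over a second = minor.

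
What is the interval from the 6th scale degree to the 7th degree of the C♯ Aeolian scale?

The scale runs C♯ D♯ E F♯ G♯ A B.
6th scale degree = A; 7th scale degree = B.
A up to B spans 2 letter names and 2 semitones — a major second.

major 2nd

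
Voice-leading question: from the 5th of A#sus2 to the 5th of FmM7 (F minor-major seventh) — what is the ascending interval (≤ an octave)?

A#sus2 has E# as its 5th, and FmM7 (F minor-major seventh) has C as its 5th.
E# up to C is 7 semitones, a whole step narrower than a major sixth, so the interval is diminished.

diminished 6th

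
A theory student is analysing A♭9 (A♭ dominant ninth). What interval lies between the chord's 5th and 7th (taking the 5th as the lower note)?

minor third

Spelling the chord: A♭, C, E♭, G♭, B♭.
So we need the interval from E♭ up to G♭.
3 letter names make it a third; at 3 semitones (a half step narrower than major) the quality is minor.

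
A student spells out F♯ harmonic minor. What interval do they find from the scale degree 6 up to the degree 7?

augmented 2nd

The scale runs F♯ G♯ A B C♯ D E♯.
The scale degree 6 is D and the degree 7 is E♯.
2 letter names make it a second; at 3 semitones (a half step wider than major) the quality is augmented.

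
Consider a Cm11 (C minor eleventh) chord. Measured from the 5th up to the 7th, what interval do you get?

Cm11: C Eb G Bb D F.
So we need the interval from G up to Bb.
3 letter names make it a third; at 3 semitones (a half step narrower than major) the quality is minor.

minor third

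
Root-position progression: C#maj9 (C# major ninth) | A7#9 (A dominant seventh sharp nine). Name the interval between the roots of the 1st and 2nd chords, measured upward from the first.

The roots are C# and A.
C# up to A is 8 semitones, a half step narrower than a major sixth, so the interval is minor.

m6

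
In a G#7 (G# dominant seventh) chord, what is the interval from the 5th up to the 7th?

minor 3rd

Spelling the chord: G#, B#, D#, F#.
5th = D#; 7th = F#.
From D# to F#: 3 semitones over a third = minor.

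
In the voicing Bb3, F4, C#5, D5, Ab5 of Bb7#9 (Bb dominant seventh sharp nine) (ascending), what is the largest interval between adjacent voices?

Adjacent intervals: Bb3→F4 = perfect fifth; F4→C#5 = augmented fifth; C#5→D5 = minor second; D5→Ab5 = diminished fifth.
The largest is F4 to C#5, an augmented fifth (8 semitones).

augmented fifth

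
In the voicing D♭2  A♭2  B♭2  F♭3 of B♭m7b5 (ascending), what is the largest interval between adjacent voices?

Adjacent intervals: D♭2→A♭2 = perfect fifth; A♭2→B♭2 = major second; B♭2→F♭3 = diminished fifth.
The largest is D♭2 to A♭2, a perfect fifth (7 semitones).

P5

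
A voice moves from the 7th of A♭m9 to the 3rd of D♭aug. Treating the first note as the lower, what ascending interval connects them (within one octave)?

major seventh

A♭m9 has G♭ as its 7th, and D♭aug has F as its 3rd.
From G♭ to F is 11 semitones, exactly the major seventh.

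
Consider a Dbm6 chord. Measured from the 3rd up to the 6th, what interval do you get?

augmented fourth

The chord tones of Db minor sixth are Db, Fb, Ab, Bb.
The 3rd is Fb and the 6th is Bb.
From Fb to Bb: 6 semitones over a fourth = augmented.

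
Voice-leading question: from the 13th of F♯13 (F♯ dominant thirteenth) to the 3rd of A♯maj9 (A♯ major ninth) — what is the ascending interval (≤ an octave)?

F♯13 (F♯ dominant thirteenth) has D♯ as its 13th, and A♯maj9 (A♯ major ninth) has C𝄪 as its 3rd.
From D♯ to C𝄪 is 11 semitones, exactly the major seventh.

major seventh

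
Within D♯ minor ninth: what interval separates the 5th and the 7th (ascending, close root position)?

minor 3rd

Spelling the chord: D♯, F♯, A♯, C♯, E♯.
5th = A♯; 7th = C♯.
3 letter names make it a third; at 3 semitones (a half step narrower than major) the quality is minor.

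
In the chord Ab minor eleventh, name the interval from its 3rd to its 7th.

perfect fifth

Abm11: Ab Cb Eb Gb Bb Db.
3rd = Cb; 7th = Gb.
Cb up to Gb spans 5 letter names and 7 semitones — a perfect fifth.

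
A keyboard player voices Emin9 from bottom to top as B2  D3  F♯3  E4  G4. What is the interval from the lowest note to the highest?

m13

The outer voices are B2 and G4.
B up to G is 20 semitones, a half step narrower than a major thirteenth, so the interval is minor.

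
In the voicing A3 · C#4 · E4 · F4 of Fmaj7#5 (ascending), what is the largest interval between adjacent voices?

major 3rd

Adjacent intervals: A3→C#4 = major third; C#4→E4 = minor third; E4→F4 = minor second.
The largest is A3 to C#4, a major third (4 semitones).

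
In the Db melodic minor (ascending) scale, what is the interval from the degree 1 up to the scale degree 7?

Spelling the Db melodic minor (ascending) scale: Db Eb Fb Gb Ab Bb C.
That puts Db below C.
Db up to C spans 7 letter names and 11 semitones — a major seventh.

M7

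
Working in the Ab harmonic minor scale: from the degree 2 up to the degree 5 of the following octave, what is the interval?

Ab harmonic minor: Ab Bb Cb Db Eb Fb G.
Degree 2 = Bb; scale degree 5 (up an octave) = Eb.
From Bb to Eb is 17 semitones, exactly the perfect eleventh.

perfect eleventh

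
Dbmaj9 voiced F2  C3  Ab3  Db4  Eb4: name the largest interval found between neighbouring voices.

minor sixth

Adjacent intervals: F2→C3 = perfect fifth; C3→Ab3 = minor sixth; Ab3→Db4 = perfect fourth; Db4→Eb4 = major second.
The largest is C3 to Ab3, a minor sixth (8 semitones).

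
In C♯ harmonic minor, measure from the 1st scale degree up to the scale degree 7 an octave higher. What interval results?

major fourteenth

Spelling C♯ harmonic minor: C♯ D♯ E F♯ G♯ A B♯.
That puts C♯ below B♯.
From C♯ to B♯ is 23 semitones, exactly the major fourteenth.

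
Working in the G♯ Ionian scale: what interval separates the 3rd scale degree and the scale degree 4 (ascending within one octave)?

The scale runs G♯ A♯ B♯ C♯ D♯ E♯ F𝄪.
The 3rd scale degree is B♯ and the 4th degree is C♯.
From B♯ to C♯: 1 semitone over a second = minor.

minor second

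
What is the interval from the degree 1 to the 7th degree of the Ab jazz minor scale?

major seventh

The scale runs Ab Bb Cb Db Eb F G.
Degree 1 = Ab; 7th scale degree = G.
Ab up to G spans 7 letter names and 11 semitones — a major seventh.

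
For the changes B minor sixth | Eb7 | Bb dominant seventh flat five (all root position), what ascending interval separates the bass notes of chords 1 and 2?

The roots are B and Eb.
4 letter names make it a fourth; at 4 semitones (a half step narrower than perfect) the quality is diminished.

diminished fourth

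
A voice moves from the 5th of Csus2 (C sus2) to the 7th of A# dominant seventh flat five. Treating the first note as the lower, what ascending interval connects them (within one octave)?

A1

Csus2 (C sus2) has G as its 5th, and A# dominant seventh flat five has G# as its 7th.
From G to G#: 1 semitone over a unison = augmented.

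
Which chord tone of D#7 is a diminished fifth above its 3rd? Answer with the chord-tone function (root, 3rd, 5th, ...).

7th

D#7 (D# dominant seventh): D#–F##–A#–C#.
The 3rd is F##. A diminished fifth above F## is C#.
C# is the chord's 7th.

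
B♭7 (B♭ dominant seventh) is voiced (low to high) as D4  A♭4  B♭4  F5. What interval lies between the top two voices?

perfect fifth

Those voices are B♭4 and F5.
Counting 5 letters and 7 half steps from B♭ gives a perfect fifth.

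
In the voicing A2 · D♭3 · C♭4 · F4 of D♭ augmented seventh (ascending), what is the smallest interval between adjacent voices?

Adjacent intervals: A2→D♭3 = diminished fourth; D♭3→C♭4 = minor seventh; C♭4→F4 = augmented fourth.
The smallest is A2 to D♭3, a diminished fourth (4 semitones).

diminished 4th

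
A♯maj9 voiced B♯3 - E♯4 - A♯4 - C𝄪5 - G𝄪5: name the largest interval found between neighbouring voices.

Adjacent intervals: B♯3→E♯4 = perfect fourth; E♯4→A♯4 = perfect fourth; A♯4→C𝄪5 = major third; C𝄪5→G𝄪5 = perfect fifth.
The largest is C𝄪5 to G𝄪5, a perfect fifth (7 semitones).

perfect fifth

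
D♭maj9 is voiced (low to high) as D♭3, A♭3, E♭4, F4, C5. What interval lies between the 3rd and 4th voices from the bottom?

Those voices are E♭4 and F4.
E♭ up to F spans 2 letter names and 2 semitones — a major second.

major second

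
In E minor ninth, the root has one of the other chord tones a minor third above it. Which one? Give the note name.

G

Emin9 (E minor ninth) is spelled E–G–B–D–F#.
The root is E. A minor third above E is G.
G is the chord's 3rd.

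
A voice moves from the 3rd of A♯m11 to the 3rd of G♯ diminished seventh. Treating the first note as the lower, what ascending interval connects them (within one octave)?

A♯m11 has C♯ as its 3rd, and G♯ diminished seventh has B as its 3rd.
7 letter names make it a seventh; at 10 semitones (a half step narrower than major) the quality is minor.

minor seventh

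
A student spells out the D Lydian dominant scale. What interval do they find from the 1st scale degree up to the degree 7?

The scale runs D E F# G# A B C.
The 1st scale degree is D and the 7th degree is C.
D up to C is 10 semitones, a half step narrower than a major seventh, so the interval is minor.

minor seventh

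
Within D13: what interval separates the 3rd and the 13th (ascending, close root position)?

perfect 11th

D13 is spelled D F# A C E B.
That puts F# below B.
F# up to B spans 11 letter names and 17 semitones — a perfect eleventh.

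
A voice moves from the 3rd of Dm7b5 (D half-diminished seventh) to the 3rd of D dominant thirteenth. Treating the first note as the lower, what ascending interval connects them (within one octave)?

The 3rd of Dm7b5 (D half-diminished seventh) is F; the 3rd of D dominant thirteenth is F♯.
F up to F♯ is 1 semitone, a half step wider than a perfect unison, so the interval is augmented.

augmented unison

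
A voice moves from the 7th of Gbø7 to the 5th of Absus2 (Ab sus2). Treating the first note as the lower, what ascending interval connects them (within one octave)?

major seventh

Gbø7 has Fb as its 7th, and Absus2 (Ab sus2) has Eb as its 5th.
From Fb to Eb is 11 semitones, exactly the major seventh.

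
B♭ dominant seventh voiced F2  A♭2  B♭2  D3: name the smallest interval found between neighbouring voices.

Adjacent intervals: F2→A♭2 = minor third; A♭2→B♭2 = major second; B♭2→D3 = major third.
The smallest is A♭2 to B♭2, a major second (2 semitones).

major 2nd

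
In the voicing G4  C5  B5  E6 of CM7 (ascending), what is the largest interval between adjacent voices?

major seventh

Adjacent intervals: G4→C5 = perfect fourth; C5→B5 = major seventh; B5→E6 = perfect fourth.
The largest is C5 to B5, a major seventh (11 semitones).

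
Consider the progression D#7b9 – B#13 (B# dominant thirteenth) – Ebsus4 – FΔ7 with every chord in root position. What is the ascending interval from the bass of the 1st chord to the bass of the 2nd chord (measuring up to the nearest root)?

major sixth

The roots are D# and B#.
From D# to B# is 9 semitones, exactly the major sixth.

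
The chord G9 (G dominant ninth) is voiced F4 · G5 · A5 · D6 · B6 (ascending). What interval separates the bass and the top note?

The outer voices are F4 and B6.
From F to B: 30 semitones over a 18th = augmented.

augmented 18th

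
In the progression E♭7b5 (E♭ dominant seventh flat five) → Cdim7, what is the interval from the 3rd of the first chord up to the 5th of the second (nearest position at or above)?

The 3rd of E♭7b5 (E♭ dominant seventh flat five) is G; the 5th of Cdim7 is G♭.
G up to G♭ is 11 semitones, a half step narrower than a perfect octave, so the interval is diminished.

diminished 8th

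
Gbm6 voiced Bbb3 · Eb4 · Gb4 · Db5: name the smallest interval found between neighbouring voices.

minor third

Adjacent intervals: Bbb3→Eb4 = augmented fourth; Eb4→Gb4 = minor third; Gb4→Db5 = perfect fifth.
The smallest is Eb4 to Gb4, a minor third (3 semitones).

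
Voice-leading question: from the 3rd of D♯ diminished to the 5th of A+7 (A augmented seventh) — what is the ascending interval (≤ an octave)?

major seventh

The 3rd of D♯ diminished is F♯; the 5th of A+7 (A augmented seventh) is E♯.
F♯ up to E♯ spans 7 letter names and 11 semitones — a major seventh.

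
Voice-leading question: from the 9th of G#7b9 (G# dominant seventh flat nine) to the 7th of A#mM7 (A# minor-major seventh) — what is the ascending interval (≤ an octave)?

augmented 7th

G#7b9 (G# dominant seventh flat nine) has A as its 9th, and A#mM7 (A# minor-major seventh) has G## as its 7th.
A up to G## is 12 semitones, a half step wider than a major seventh, so the interval is augmented.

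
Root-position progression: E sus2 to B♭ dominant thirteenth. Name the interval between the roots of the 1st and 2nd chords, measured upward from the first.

The roots are E and B♭.
From E to B♭: 6 semitones over a fifth = diminished.

diminished 5th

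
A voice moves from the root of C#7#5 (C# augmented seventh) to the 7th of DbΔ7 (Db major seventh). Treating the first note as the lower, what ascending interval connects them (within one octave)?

C#7#5 (C# augmented seventh) has C# as its root, and DbΔ7 (Db major seventh) has C as its 7th.
From C# to C: 11 semitones over an octave = diminished.

diminished octave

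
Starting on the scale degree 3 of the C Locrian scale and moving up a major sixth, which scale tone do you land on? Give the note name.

C

The scale is C Db Eb F Gb Ab Bb.
The scale degree 3 is Eb; a major sixth above that is C — scale degree 1.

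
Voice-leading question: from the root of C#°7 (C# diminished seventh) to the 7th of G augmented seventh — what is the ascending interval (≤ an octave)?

diminished 4th

C#°7 (C# diminished seventh) has C# as its root, and G augmented seventh has F as its 7th.
C# up to F is 4 semitones, a half step narrower than a perfect fourth, so the interval is diminished.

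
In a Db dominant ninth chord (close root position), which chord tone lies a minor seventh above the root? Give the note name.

The chord tones of Db9 (Db dominant ninth) are Db, F, Ab, Cb, Eb.
The root is Db. A minor seventh above Db is Cb.
Cb is the chord's 7th.

Cb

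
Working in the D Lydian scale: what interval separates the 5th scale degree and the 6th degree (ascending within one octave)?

major second

Spelling the D Lydian scale: D E F♯ G♯ A B C♯.
The 5th scale degree is A and the 6th degree is B.
From A to B is 2 semitones, exactly the major second.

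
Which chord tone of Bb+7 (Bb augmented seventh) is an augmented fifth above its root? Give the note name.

Bb+7 (Bb augmented seventh): Bb, D, F#, Ab.
The root is Bb. An augmented fifth above Bb is F#.
F# is the chord's 5th.

F#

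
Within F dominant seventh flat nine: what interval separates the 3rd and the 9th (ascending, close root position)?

diminished 7th

F7b9 is spelled F–A–C–E♭–G♭.
3rd = A; 9th = G♭.
7 letter names make it a seventh; at 9 semitones (a whole step narrower than major) the quality is diminished.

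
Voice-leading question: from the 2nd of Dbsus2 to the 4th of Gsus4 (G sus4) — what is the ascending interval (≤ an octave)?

Dbsus2 has Eb as its 2nd, and Gsus4 (G sus4) has C as its 4th.
Eb up to C spans 6 letter names and 9 semitones — a major sixth.

major sixth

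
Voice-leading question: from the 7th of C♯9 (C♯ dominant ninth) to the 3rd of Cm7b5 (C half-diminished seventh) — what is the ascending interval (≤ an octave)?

C♯9 (C♯ dominant ninth) has B as its 7th, and Cm7b5 (C half-diminished seventh) has E♭ as its 3rd.
4 letter names make it a fourth; at 4 semitones (a half step narrower than perfect) the quality is diminished.

diminished fourth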